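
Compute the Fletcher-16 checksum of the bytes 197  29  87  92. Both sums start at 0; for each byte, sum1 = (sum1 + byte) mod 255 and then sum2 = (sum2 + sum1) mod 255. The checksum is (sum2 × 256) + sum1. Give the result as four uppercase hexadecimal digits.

7996

Running sums (mod 255):
  after byte 0 (197): sum1=197, sum2=197
  after byte 1 (29): sum1=226, sum2=168
  after byte 2 (87): sum1=58, sum2=226
  after byte 3 (92): sum1=150, sum2=121
Checksum = sum2·256 + sum1 = 121·256 + 150 = 31126 = 0x7996.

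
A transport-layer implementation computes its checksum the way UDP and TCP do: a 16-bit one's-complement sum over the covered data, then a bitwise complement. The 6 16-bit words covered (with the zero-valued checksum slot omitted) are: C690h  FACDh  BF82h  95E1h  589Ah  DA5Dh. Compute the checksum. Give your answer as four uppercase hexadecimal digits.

B644

One's-complement addition (fold any carry out of bit 15 back into bit 0):
  0xC690 + 0xFACD = 0x1C15D → wrap carry → 0xC15E
  0xC15E + 0xBF82 = 0x180E0 → wrap carry → 0x80E1
  0x80E1 + 0x95E1 = 0x116C2 → wrap carry → 0x16C3
  0x16C3 + 0x589A = 0x06F5D
  0x6F5D + 0xDA5D = 0x149BA → wrap carry → 0x49BB
One's-complement sum = 0x49BB.
Checksum = ~0x49BB & 0xFFFF = 0xB644.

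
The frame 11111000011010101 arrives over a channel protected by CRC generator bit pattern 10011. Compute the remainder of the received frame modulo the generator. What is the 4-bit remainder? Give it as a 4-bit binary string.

1001

Modulo-2 division of 11111000011010101 by 10011:
  pos 0: 11111 XOR 10011 = 01100
  pos 1: 11000 XOR 10011 = 01011
  pos 2: 10110 XOR 10011 = 00101
  pos 4: 10100 XOR 10011 = 00111
  pos 6: 11111 XOR 10011 = 01100
  pos 7: 11000 XOR 10011 = 01011
  pos 8: 10111 XOR 10011 = 00100
  pos 10: 10001 XOR 10011 = 00010
Remainder = 1001 (nonzero — an error is detected).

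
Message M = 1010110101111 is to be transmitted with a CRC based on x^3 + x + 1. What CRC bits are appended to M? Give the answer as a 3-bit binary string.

111

Append 3 zeros: 1010110101111000. Divide by 1011 (XOR where the leading bit is 1):
  pos 0: 1010 XOR 1011 = 0001
  pos 3: 1110 XOR 1011 = 0101
  pos 4: 1011 XOR 1011 = 0000
  pos 9: 1111 XOR 1011 = 0100
  pos 10: 1000 XOR 1011 = 0011
  pos 12: 1100 XOR 1011 = 0111
Remainder (last 3 bits) = 111. This is the CRC / FCS.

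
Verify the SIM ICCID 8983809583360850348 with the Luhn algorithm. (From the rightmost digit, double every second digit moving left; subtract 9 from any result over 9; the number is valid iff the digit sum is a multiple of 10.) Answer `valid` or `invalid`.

From the right, keep odd positions and double even positions (subtract 9 from any doubled value over 9):
  doubled (positions 2,4,...): 8 0 7 3 6 1 0 6 9 → sum 40
  kept (positions 1,3,...): 8 3 5 0 3 8 9 8 8 8 → sum 60
Total = 100.
100 mod 10 = 0, so the number is valid.

valid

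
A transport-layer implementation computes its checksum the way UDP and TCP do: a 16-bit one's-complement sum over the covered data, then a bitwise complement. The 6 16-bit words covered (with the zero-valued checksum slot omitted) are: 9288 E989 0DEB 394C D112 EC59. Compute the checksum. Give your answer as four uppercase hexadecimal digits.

7F49

One's-complement addition (fold any carry out of bit 15 back into bit 0):
  0x9288 + 0xE989 = 0x17C11 → wrap carry → 0x7C12
  0x7C12 + 0x0DEB = 0x089FD
  0x89FD + 0x394C = 0x0C349
  0xC349 + 0xD112 = 0x1945B → wrap carry → 0x945C
  0x945C + 0xEC59 = 0x180B5 → wrap carry → 0x80B6
One's-complement sum = 0x80B6.
Checksum = ~0x80B6 & 0xFFFF = 0x7F49.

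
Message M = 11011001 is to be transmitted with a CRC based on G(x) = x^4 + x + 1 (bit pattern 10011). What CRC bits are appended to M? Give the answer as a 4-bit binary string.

Append 4 zeros: 110110010000. Divide by 10011 (XOR where the leading bit is 1):
  pos 0: 11011 XOR 10011 = 01000
  pos 1: 10000 XOR 10011 = 00011
  pos 4: 11010 XOR 10011 = 01001
  pos 5: 10010 XOR 10011 = 00001
Remainder (last 4 bits) = 0100. This is the CRC / FCS.

0100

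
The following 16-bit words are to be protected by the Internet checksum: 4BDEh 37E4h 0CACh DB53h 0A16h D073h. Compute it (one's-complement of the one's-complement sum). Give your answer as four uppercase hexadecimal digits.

One's-complement addition (fold any carry out of bit 15 back into bit 0):
  0x4BDE + 0x37E4 = 0x083C2
  0x83C2 + 0x0CAC = 0x0906E
  0x906E + 0xDB53 = 0x16BC1 → wrap carry → 0x6BC2
  0x6BC2 + 0x0A16 = 0x075D8
  0x75D8 + 0xD073 = 0x1464B → wrap carry → 0x464C
One's-complement sum = 0x464C.
Checksum = ~0x464C & 0xFFFF = 0xB9B3.

B9B3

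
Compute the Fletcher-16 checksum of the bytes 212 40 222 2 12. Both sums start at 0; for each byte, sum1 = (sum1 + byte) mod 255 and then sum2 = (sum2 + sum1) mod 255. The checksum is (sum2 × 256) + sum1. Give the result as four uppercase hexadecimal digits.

75E9

Running sums (mod 255):
  after byte 0 (212): sum1=212, sum2=212
  after byte 1 (40): sum1=252, sum2=209
  after byte 2 (222): sum1=219, sum2=173
  after byte 3 (2): sum1=221, sum2=139
  after byte 4 (12): sum1=233, sum2=117
Checksum = sum2·256 + sum1 = 117·256 + 233 = 30185 = 0x75E9.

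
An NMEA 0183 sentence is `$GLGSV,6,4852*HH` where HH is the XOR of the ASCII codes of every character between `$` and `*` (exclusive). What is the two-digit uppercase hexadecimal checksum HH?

74

XOR the ASCII codes of the payload characters:
  'G' = 0x47 → acc = 0x47
  'L' = 0x4C → acc = 0x0B
  'G' = 0x47 → acc = 0x4C
  'S' = 0x53 → acc = 0x1F
  'V' = 0x56 → acc = 0x49
  ',' = 0x2C → acc = 0x65
  '6' = 0x36 → acc = 0x53
  ',' = 0x2C → acc = 0x7F
  '4' = 0x34 → acc = 0x4B
  '8' = 0x38 → acc = 0x73
  '5' = 0x35 → acc = 0x46
  '2' = 0x32 → acc = 0x74
Checksum = 0x74.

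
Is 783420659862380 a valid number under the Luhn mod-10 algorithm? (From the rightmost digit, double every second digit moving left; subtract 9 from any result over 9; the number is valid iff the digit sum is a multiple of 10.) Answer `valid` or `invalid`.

From the right, keep odd positions and double even positions (subtract 9 from any doubled value over 9):
  doubled (positions 2,4,...): 7 4 7 1 0 8 7 → sum 34
  kept (positions 1,3,...): 0 3 6 9 6 2 3 7 → sum 36
Total = 70.
70 mod 10 = 0, so the number is valid.

valid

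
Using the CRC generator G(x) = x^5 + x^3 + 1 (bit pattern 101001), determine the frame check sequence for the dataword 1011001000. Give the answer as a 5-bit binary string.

01000

Append 5 zeros: 101100100000000. Divide by 101001 (XOR where the leading bit is 1):
  pos 0: 101100 XOR 101001 = 000101
  pos 3: 101100 XOR 101001 = 000101
  pos 6: 101000 XOR 101001 = 000001
Remainder (last 5 bits) = 01000. This is the CRC / FCS.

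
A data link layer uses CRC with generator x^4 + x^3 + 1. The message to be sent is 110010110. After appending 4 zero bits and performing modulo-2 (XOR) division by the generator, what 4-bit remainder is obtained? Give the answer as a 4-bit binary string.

Append 4 zeros: 1100101100000. Divide by 11001 (XOR where the leading bit is 1):
  pos 0: 11001 XOR 11001 = 00000
  pos 6: 11000 XOR 11001 = 00001
Remainder (last 4 bits) = 0100. This is the CRC / FCS.

0100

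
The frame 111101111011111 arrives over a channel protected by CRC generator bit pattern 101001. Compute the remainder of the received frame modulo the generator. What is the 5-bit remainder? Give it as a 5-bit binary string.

Modulo-2 division of 111101111011111 by 101001:
  pos 0: 111101 XOR 101001 = 010100
  pos 1: 101001 XOR 101001 = 000000
  pos 7: 110111 XOR 101001 = 011110
  pos 8: 111101 XOR 101001 = 010100
  pos 9: 101001 XOR 101001 = 000000
Remainder = 00000 (zero — the frame passes the CRC check).

00000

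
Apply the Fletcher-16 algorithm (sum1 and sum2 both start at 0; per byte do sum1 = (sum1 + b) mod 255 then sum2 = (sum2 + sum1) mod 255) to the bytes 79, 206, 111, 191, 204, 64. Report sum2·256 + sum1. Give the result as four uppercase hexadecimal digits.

Running sums (mod 255):
  after byte 0 (79): sum1=79, sum2=79
  after byte 1 (206): sum1=30, sum2=109
  after byte 2 (111): sum1=141, sum2=250
  after byte 3 (191): sum1=77, sum2=72
  after byte 4 (204): sum1=26, sum2=98
  after byte 5 (64): sum1=90, sum2=188
Checksum = sum2·256 + sum1 = 188·256 + 90 = 48218 = 0xBC5A.

BC5A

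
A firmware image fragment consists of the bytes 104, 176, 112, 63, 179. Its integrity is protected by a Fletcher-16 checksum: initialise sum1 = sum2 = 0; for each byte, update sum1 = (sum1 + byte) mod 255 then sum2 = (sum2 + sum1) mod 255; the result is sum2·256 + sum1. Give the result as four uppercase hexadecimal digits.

Running sums (mod 255):
  after byte 0 (104): sum1=104, sum2=104
  after byte 1 (176): sum1=25, sum2=129
  after byte 2 (112): sum1=137, sum2=11
  after byte 3 (63): sum1=200, sum2=211
  after byte 4 (179): sum1=124, sum2=80
Checksum = sum2·256 + sum1 = 80·256 + 124 = 20604 = 0x507C.

507C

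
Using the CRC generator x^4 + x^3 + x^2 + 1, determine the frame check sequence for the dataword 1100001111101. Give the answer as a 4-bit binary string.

Append 4 zeros: 11000011111010000. Divide by 11101 (XOR where the leading bit is 1):
  pos 0: 11000 XOR 11101 = 00101
  pos 2: 10101 XOR 11101 = 01000
  pos 3: 10001 XOR 11101 = 01100
  pos 4: 11001 XOR 11101 = 00100
  pos 6: 10011 XOR 11101 = 01110
  pos 7: 11100 XOR 11101 = 00001
  pos 11: 11000 XOR 11101 = 00101
Remainder (last 4 bits) = 1010. This is the CRC / FCS.

1010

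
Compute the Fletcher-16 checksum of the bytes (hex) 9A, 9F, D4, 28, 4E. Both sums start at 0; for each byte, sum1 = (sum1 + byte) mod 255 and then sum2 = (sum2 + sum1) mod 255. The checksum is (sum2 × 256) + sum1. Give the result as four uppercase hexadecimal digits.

A085

Running sums (mod 255):
  after byte 0 (9A): sum1=154, sum2=154
  after byte 1 (9F): sum1=58, sum2=212
  after byte 2 (D4): sum1=15, sum2=227
  after byte 3 (28): sum1=55, sum2=27
  after byte 4 (4E): sum1=133, sum2=160
Checksum = sum2·256 + sum1 = 160·256 + 133 = 41093 = 0xA085.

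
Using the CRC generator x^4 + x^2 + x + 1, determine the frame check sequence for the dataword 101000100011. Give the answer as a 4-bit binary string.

0100

Append 4 zeros: 1010001000110000. Divide by 10111 (XOR where the leading bit is 1):
  pos 0: 10100 XOR 10111 = 00011
  pos 3: 11010 XOR 10111 = 01101
  pos 4: 11010 XOR 10111 = 01101
  pos 5: 11010 XOR 10111 = 01101
  pos 6: 11011 XOR 10111 = 01100
  pos 7: 11001 XOR 10111 = 01110
  pos 8: 11100 XOR 10111 = 01011
  pos 9: 10110 XOR 10111 = 00001
Remainder (last 4 bits) = 0100. This is the CRC / FCS.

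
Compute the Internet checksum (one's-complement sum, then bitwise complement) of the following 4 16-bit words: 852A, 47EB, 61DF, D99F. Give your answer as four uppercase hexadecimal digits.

F76A

One's-complement addition (fold any carry out of bit 15 back into bit 0):
  0x852A + 0x47EB = 0x0CD15
  0xCD15 + 0x61DF = 0x12EF4 → wrap carry → 0x2EF5
  0x2EF5 + 0xD99F = 0x10894 → wrap carry → 0x0895
One's-complement sum = 0x0895.
Checksum = ~0x0895 & 0xFFFF = 0xF76A.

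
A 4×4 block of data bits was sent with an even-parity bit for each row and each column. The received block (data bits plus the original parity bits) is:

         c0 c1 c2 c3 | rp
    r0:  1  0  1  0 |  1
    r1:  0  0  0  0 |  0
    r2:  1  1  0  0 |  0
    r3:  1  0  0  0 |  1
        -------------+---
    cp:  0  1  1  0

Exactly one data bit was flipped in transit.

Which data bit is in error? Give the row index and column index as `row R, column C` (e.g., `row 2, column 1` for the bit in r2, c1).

row 0, column 0

Recompute each row's even parity and compare to rp:
  r0: data parity 0, sent rp 1 → mismatch
  r1: data parity 0, sent rp 0 → ok
  r2: data parity 0, sent rp 0 → ok
  r3: data parity 1, sent rp 1 → ok
Recompute each column's even parity and compare to cp:
  c0: data parity 1, sent cp 0 → mismatch
  c1: data parity 1, sent cp 1 → ok
  c2: data parity 1, sent cp 1 → ok
  c3: data parity 0, sent cp 0 → ok
Exactly one row (r0) and one column (c0) fail → the flipped bit is at their intersection.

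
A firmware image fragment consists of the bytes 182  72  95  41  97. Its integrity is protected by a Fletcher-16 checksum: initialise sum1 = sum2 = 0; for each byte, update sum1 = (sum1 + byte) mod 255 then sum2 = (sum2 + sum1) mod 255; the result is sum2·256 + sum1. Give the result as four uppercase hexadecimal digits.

84E8

Running sums (mod 255):
  after byte 0 (182): sum1=182, sum2=182
  after byte 1 (72): sum1=254, sum2=181
  after byte 2 (95): sum1=94, sum2=20
  after byte 3 (41): sum1=135, sum2=155
  after byte 4 (97): sum1=232, sum2=132
Checksum = sum2·256 + sum1 = 132·256 + 232 = 34024 = 0x84E8.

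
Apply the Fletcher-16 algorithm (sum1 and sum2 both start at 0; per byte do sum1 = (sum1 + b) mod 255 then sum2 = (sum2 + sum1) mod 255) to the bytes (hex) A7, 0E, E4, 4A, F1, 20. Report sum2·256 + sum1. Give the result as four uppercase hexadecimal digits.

Running sums (mod 255):
  after byte 0 (A7): sum1=167, sum2=167
  after byte 1 (0E): sum1=181, sum2=93
  after byte 2 (E4): sum1=154, sum2=247
  after byte 3 (4A): sum1=228, sum2=220
  after byte 4 (F1): sum1=214, sum2=179
  after byte 5 (20): sum1=246, sum2=170
Checksum = sum2·256 + sum1 = 170·256 + 246 = 43766 = 0xAAF6.

AAF6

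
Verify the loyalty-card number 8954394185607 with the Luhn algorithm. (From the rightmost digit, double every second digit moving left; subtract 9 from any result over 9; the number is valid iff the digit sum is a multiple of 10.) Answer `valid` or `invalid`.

valid

From the right, keep odd positions and double even positions (subtract 9 from any doubled value over 9):
  doubled (positions 2,4,...): 0 1 2 9 8 9 → sum 29
  kept (positions 1,3,...): 7 6 8 4 3 5 8 → sum 41
Total = 70.
70 mod 10 = 0, so the number is valid.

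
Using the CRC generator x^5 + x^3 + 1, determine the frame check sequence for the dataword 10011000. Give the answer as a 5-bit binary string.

Append 5 zeros: 1001100000000. Divide by 101001 (XOR where the leading bit is 1):
  pos 0: 100110 XOR 101001 = 001111
  pos 2: 111100 XOR 101001 = 010101
  pos 3: 101010 XOR 101001 = 000011
  pos 7: 110000 XOR 101001 = 011001
Remainder (last 5 bits) = 11001. This is the CRC / FCS.

11001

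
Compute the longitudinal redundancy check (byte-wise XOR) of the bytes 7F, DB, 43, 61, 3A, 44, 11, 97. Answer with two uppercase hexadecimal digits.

7E

XOR the bytes together:
  start with 0x7F
  0x7F ⊕ 0xDB = 0xA4
  0xA4 ⊕ 0x43 = 0xE7
  0xE7 ⊕ 0x61 = 0x86
  0x86 ⊕ 0x3A = 0xBC
  0xBC ⊕ 0x44 = 0xF8
  0xF8 ⊕ 0x11 = 0xE9
  0xE9 ⊕ 0x97 = 0x7E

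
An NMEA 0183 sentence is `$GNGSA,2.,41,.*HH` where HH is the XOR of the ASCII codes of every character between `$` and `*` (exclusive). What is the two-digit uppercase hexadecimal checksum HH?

XOR the ASCII codes of the payload characters:
  'G' = 0x47 → acc = 0x47
  'N' = 0x4E → acc = 0x09
  'G' = 0x47 → acc = 0x4E
  'S' = 0x53 → acc = 0x1D
  'A' = 0x41 → acc = 0x5C
  ',' = 0x2C → acc = 0x70
  '2' = 0x32 → acc = 0x42
  '.' = 0x2E → acc = 0x6C
  ',' = 0x2C → acc = 0x40
  '4' = 0x34 → acc = 0x74
  '1' = 0x31 → acc = 0x45
  ',' = 0x2C → acc = 0x69
  '.' = 0x2E → acc = 0x47
Checksum = 0x47.

47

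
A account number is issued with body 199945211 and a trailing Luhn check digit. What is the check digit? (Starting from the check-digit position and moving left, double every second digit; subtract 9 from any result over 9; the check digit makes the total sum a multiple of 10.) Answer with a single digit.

1

Partial digits right→left: 1 1 2 5 4 9 9 9 1
Double every second digit counting from the check-digit position (so the 1st, 3rd, 5th, ... of the partial from the right).
  doubled (with −9 where >9): 2 4 8 9 2 → sum 25
  kept as-is: 1 5 9 9 → sum 24
Total = 25 + 24 = 49.
Check digit = (10 − (49 mod 10)) mod 10 = 1.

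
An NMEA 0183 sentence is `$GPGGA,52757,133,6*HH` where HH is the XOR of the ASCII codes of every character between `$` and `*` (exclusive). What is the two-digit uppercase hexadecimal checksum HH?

4F

XOR the ASCII codes of the payload characters:
  'G' = 0x47 → acc = 0x47
  'P' = 0x50 → acc = 0x17
  'G' = 0x47 → acc = 0x50
  'G' = 0x47 → acc = 0x17
  'A' = 0x41 → acc = 0x56
  ',' = 0x2C → acc = 0x7A
  '5' = 0x35 → acc = 0x4F
  '2' = 0x32 → acc = 0x7D
  '7' = 0x37 → acc = 0x4A
  '5' = 0x35 → acc = 0x7F
  '7' = 0x37 → acc = 0x48
  ',' = 0x2C → acc = 0x64
  '1' = 0x31 → acc = 0x55
  '3' = 0x33 → acc = 0x66
  '3' = 0x33 → acc = 0x55
  ',' = 0x2C → acc = 0x79
  '6' = 0x36 → acc = 0x4F
Checksum = 0x4F.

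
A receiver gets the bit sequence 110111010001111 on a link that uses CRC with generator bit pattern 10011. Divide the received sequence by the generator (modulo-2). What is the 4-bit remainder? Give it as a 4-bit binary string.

0011

Modulo-2 division of 110111010001111 by 10011:
  pos 0: 11011 XOR 10011 = 01000
  pos 1: 10001 XOR 10011 = 00010
  pos 4: 10010 XOR 10011 = 00001
  pos 8: 10011 XOR 10011 = 00000
Remainder = 0011 (nonzero — an error is detected).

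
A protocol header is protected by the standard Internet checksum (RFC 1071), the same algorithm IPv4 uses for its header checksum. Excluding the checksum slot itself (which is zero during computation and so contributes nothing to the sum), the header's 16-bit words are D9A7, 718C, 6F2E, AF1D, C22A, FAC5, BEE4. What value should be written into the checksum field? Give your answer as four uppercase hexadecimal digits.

One's-complement addition (fold any carry out of bit 15 back into bit 0):
  0xD9A7 + 0x718C = 0x14B33 → wrap carry → 0x4B34
  0x4B34 + 0x6F2E = 0x0BA62
  0xBA62 + 0xAF1D = 0x1697F → wrap carry → 0x6980
  0x6980 + 0xC22A = 0x12BAA → wrap carry → 0x2BAB
  0x2BAB + 0xFAC5 = 0x12670 → wrap carry → 0x2671
  0x2671 + 0xBEE4 = 0x0E555
One's-complement sum = 0xE555.
Checksum = ~0xE555 & 0xFFFF = 0x1AAA.

1AAA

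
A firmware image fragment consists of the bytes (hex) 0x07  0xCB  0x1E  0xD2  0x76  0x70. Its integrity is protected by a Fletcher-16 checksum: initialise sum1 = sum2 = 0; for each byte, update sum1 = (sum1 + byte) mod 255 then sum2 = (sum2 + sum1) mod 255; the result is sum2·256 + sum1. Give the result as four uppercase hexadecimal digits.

73AA

Running sums (mod 255):
  after byte 0 (0x07): sum1=7, sum2=7
  after byte 1 (0xCB): sum1=210, sum2=217
  after byte 2 (0x1E): sum1=240, sum2=202
  after byte 3 (0xD2): sum1=195, sum2=142
  after byte 4 (0x76): sum1=58, sum2=200
  after byte 5 (0x70): sum1=170, sum2=115
Checksum = sum2·256 + sum1 = 115·256 + 170 = 29610 = 0x73AA.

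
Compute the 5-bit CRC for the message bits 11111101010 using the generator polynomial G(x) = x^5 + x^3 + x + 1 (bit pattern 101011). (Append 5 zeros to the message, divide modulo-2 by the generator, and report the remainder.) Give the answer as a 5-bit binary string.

Append 5 zeros: 1111110101000000. Divide by 101011 (XOR where the leading bit is 1):
  pos 0: 111111 XOR 101011 = 010100
  pos 1: 101000 XOR 101011 = 000011
  pos 5: 111010 XOR 101011 = 010001
  pos 6: 100010 XOR 101011 = 001001
  pos 8: 100100 XOR 101011 = 001111
  pos 10: 111100 XOR 101011 = 010111
Remainder (last 5 bits) = 10111. This is the CRC / FCS.

10111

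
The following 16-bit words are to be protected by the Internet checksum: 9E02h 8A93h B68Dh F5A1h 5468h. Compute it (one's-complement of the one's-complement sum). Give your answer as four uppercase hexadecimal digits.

One's-complement addition (fold any carry out of bit 15 back into bit 0):
  0x9E02 + 0x8A93 = 0x12895 → wrap carry → 0x2896
  0x2896 + 0xB68D = 0x0DF23
  0xDF23 + 0xF5A1 = 0x1D4C4 → wrap carry → 0xD4C5
  0xD4C5 + 0x5468 = 0x1292D → wrap carry → 0x292E
One's-complement sum = 0x292E.
Checksum = ~0x292E & 0xFFFF = 0xD6D1.

D6D1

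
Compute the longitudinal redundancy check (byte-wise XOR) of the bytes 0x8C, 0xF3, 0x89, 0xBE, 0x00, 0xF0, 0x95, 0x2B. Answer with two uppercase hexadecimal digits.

06

XOR the bytes together:
  start with 0x8C
  0x8C ⊕ 0xF3 = 0x7F
  0x7F ⊕ 0x89 = 0xF6
  0xF6 ⊕ 0xBE = 0x48
  0x48 ⊕ 0x00 = 0x48
  0x48 ⊕ 0xF0 = 0xB8
  0xB8 ⊕ 0x95 = 0x2D
  0x2D ⊕ 0x2B = 0x06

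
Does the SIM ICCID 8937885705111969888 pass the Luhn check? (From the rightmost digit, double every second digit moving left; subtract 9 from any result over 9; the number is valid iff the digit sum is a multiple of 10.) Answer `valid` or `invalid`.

invalid

From the right, keep odd positions and double even positions (subtract 9 from any doubled value over 9):
  doubled (positions 2,4,...): 7 9 9 2 1 5 7 5 9 → sum 54
  kept (positions 1,3,...): 8 8 6 1 1 0 5 8 3 8 → sum 48
Total = 102.
102 mod 10 = 2, so the number is invalid.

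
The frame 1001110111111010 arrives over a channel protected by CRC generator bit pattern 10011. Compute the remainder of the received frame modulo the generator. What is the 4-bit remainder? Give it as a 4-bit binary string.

1010

Modulo-2 division of 1001110111111010 by 10011:
  pos 0: 10011 XOR 10011 = 00000
  pos 5: 10111 XOR 10011 = 00100
  pos 7: 10011 XOR 10011 = 00000
Remainder = 1010 (nonzero — an error is detected).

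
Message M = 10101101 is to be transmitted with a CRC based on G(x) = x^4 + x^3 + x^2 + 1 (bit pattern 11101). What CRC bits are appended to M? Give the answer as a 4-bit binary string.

1011

Append 4 zeros: 101011010000. Divide by 11101 (XOR where the leading bit is 1):
  pos 0: 10101 XOR 11101 = 01000
  pos 1: 10001 XOR 11101 = 01100
  pos 2: 11000 XOR 11101 = 00101
  pos 4: 10110 XOR 11101 = 01011
  pos 5: 10110 XOR 11101 = 01011
  pos 6: 10110 XOR 11101 = 01011
  pos 7: 10110 XOR 11101 = 01011
Remainder (last 4 bits) = 1011. This is the CRC / FCS.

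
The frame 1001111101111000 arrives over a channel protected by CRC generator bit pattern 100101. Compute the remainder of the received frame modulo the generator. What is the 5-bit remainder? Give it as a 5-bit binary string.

00111

Modulo-2 division of 1001111101111000 by 100101:
  pos 0: 100111 XOR 100101 = 000010
  pos 4: 101101 XOR 100101 = 001000
  pos 6: 100011 XOR 100101 = 000110
  pos 9: 110100 XOR 100101 = 010001
  pos 10: 100010 XOR 100101 = 000111
Remainder = 00111 (nonzero — an error is detected).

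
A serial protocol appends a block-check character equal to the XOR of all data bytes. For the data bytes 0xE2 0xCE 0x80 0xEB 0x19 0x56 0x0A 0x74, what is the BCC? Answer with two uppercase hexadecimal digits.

76

XOR the bytes together:
  start with 0xE2
  0xE2 ⊕ 0xCE = 0x2C
  0x2C ⊕ 0x80 = 0xAC
  0xAC ⊕ 0xEB = 0x47
  0x47 ⊕ 0x19 = 0x5E
  0x5E ⊕ 0x56 = 0x08
  0x08 ⊕ 0x0A = 0x02
  0x02 ⊕ 0x74 = 0x76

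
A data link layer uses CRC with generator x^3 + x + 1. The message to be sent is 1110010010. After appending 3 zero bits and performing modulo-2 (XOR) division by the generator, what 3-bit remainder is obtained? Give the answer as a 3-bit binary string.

Append 3 zeros: 1110010010000. Divide by 1011 (XOR where the leading bit is 1):
  pos 0: 1110 XOR 1011 = 0101
  pos 1: 1010 XOR 1011 = 0001
  pos 4: 1100 XOR 1011 = 0111
  pos 5: 1111 XOR 1011 = 0100
  pos 6: 1000 XOR 1011 = 0011
  pos 8: 1100 XOR 1011 = 0111
  pos 9: 1110 XOR 1011 = 0101
Remainder (last 3 bits) = 101. This is the CRC / FCS.

101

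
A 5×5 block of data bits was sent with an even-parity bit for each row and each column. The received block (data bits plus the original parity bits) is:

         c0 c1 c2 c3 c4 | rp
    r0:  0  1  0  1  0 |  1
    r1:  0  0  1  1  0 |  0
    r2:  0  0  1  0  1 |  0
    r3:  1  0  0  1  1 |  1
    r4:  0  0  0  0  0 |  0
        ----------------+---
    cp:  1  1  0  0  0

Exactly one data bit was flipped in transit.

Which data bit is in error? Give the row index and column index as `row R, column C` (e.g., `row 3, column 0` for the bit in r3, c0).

Recompute each row's even parity and compare to rp:
  r0: data parity 0, sent rp 1 → mismatch
  r1: data parity 0, sent rp 0 → ok
  r2: data parity 0, sent rp 0 → ok
  r3: data parity 1, sent rp 1 → ok
  r4: data parity 0, sent rp 0 → ok
Recompute each column's even parity and compare to cp:
  c0: data parity 1, sent cp 1 → ok
  c1: data parity 1, sent cp 1 → ok
  c2: data parity 0, sent cp 0 → ok
  c3: data parity 1, sent cp 0 → mismatch
  c4: data parity 0, sent cp 0 → ok
Exactly one row (r0) and one column (c3) fail → the flipped bit is at their intersection.

row 0, column 3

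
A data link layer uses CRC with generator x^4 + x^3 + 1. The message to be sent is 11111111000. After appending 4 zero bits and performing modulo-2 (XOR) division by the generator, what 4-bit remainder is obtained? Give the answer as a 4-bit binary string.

0010

Append 4 zeros: 111111110000000. Divide by 11001 (XOR where the leading bit is 1):
  pos 0: 11111 XOR 11001 = 00110
  pos 2: 11011 XOR 11001 = 00010
  pos 5: 10100 XOR 11001 = 01101
  pos 6: 11010 XOR 11001 = 00011
  pos 9: 11000 XOR 11001 = 00001
Remainder (last 4 bits) = 0010. This is the CRC / FCS.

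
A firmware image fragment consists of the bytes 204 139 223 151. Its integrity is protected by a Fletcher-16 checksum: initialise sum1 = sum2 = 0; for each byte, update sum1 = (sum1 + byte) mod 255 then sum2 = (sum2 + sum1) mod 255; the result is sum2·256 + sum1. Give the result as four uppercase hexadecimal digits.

Running sums (mod 255):
  after byte 0 (204): sum1=204, sum2=204
  after byte 1 (139): sum1=88, sum2=37
  after byte 2 (223): sum1=56, sum2=93
  after byte 3 (151): sum1=207, sum2=45
Checksum = sum2·256 + sum1 = 45·256 + 207 = 11727 = 0x2DCF.

2DCF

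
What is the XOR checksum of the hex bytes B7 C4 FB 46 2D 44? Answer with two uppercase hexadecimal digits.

A7

XOR the bytes together:
  start with 0xB7
  0xB7 ⊕ 0xC4 = 0x73
  0x73 ⊕ 0xFB = 0x88
  0x88 ⊕ 0x46 = 0xCE
  0xCE ⊕ 0x2D = 0xE3
  0xE3 ⊕ 0x44 = 0xA7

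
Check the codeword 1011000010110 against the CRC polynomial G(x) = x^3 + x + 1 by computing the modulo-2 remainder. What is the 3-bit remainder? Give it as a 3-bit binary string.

Modulo-2 division of 1011000010110 by 1011:
  pos 0: 1011 XOR 1011 = 0000
  pos 8: 1011 XOR 1011 = 0000
Remainder = 000 (zero — the frame passes the CRC check).

000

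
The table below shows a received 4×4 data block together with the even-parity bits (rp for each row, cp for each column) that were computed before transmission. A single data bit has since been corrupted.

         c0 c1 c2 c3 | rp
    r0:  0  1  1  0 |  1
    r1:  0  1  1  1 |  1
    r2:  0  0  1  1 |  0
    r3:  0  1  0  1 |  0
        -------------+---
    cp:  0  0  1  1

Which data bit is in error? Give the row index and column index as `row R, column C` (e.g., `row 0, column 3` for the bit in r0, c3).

row 0, column 1

Recompute each row's even parity and compare to rp:
  r0: data parity 0, sent rp 1 → mismatch
  r1: data parity 1, sent rp 1 → ok
  r2: data parity 0, sent rp 0 → ok
  r3: data parity 0, sent rp 0 → ok
Recompute each column's even parity and compare to cp:
  c0: data parity 0, sent cp 0 → ok
  c1: data parity 1, sent cp 0 → mismatch
  c2: data parity 1, sent cp 1 → ok
  c3: data parity 1, sent cp 1 → ok
Exactly one row (r0) and one column (c1) fail → the flipped bit is at their intersection.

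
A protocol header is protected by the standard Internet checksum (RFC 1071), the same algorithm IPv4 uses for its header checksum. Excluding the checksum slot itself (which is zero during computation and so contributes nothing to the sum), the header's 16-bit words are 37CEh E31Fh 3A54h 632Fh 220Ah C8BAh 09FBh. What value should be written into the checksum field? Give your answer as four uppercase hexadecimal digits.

One's-complement addition (fold any carry out of bit 15 back into bit 0):
  0x37CE + 0xE31F = 0x11AED → wrap carry → 0x1AEE
  0x1AEE + 0x3A54 = 0x05542
  0x5542 + 0x632F = 0x0B871
  0xB871 + 0x220A = 0x0DA7B
  0xDA7B + 0xC8BA = 0x1A335 → wrap carry → 0xA336
  0xA336 + 0x09FB = 0x0AD31
One's-complement sum = 0xAD31.
Checksum = ~0xAD31 & 0xFFFF = 0x52CE.

52CE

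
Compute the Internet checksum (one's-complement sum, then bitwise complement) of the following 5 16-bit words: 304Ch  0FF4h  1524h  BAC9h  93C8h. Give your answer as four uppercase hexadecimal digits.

One's-complement addition (fold any carry out of bit 15 back into bit 0):
  0x304C + 0x0FF4 = 0x04040
  0x4040 + 0x1524 = 0x05564
  0x5564 + 0xBAC9 = 0x1102D → wrap carry → 0x102E
  0x102E + 0x93C8 = 0x0A3F6
One's-complement sum = 0xA3F6.
Checksum = ~0xA3F6 & 0xFFFF = 0x5C09.

5C09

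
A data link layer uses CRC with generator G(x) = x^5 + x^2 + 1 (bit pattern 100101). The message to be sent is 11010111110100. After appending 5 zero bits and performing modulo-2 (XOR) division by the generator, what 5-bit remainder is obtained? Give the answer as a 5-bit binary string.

Append 5 zeros: 1101011111010000000. Divide by 100101 (XOR where the leading bit is 1):
  pos 0: 110101 XOR 100101 = 010000
  pos 1: 100001 XOR 100101 = 000100
  pos 4: 100111 XOR 100101 = 000010
  pos 8: 100100 XOR 100101 = 000001
  pos 13: 100000 XOR 100101 = 000101
Remainder (last 5 bits) = 00101. This is the CRC / FCS.

00101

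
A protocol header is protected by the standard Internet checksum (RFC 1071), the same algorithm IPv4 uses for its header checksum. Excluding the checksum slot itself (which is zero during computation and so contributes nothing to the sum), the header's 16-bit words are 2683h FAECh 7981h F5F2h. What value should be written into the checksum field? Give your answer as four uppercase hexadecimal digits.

One's-complement addition (fold any carry out of bit 15 back into bit 0):
  0x2683 + 0xFAEC = 0x1216F → wrap carry → 0x2170
  0x2170 + 0x7981 = 0x09AF1
  0x9AF1 + 0xF5F2 = 0x190E3 → wrap carry → 0x90E4
One's-complement sum = 0x90E4.
Checksum = ~0x90E4 & 0xFFFF = 0x6F1B.

6F1B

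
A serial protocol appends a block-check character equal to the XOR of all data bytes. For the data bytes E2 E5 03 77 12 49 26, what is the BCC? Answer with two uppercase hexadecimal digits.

XOR the bytes together:
  start with 0xE2
  0xE2 ⊕ 0xE5 = 0x07
  0x07 ⊕ 0x03 = 0x04
  0x04 ⊕ 0x77 = 0x73
  0x73 ⊕ 0x12 = 0x61
  0x61 ⊕ 0x49 = 0x28
  0x28 ⊕ 0x26 = 0x0E

0E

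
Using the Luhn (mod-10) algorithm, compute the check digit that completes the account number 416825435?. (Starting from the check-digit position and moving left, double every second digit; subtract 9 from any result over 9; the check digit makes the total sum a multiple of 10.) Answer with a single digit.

Partial digits right→left: 5 3 4 5 2 8 6 1 4
Double every second digit counting from the check-digit position (so the 1st, 3rd, 5th, ... of the partial from the right).
  doubled (with −9 where >9): 1 8 4 3 8 → sum 24
  kept as-is: 3 5 8 1 → sum 17
Total = 24 + 17 = 41.
Check digit = (10 − (41 mod 10)) mod 10 = 9.

9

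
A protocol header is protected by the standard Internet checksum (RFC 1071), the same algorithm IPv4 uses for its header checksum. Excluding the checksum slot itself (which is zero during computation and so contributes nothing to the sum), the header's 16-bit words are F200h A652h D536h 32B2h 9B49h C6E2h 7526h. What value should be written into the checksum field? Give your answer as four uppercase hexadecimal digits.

One's-complement addition (fold any carry out of bit 15 back into bit 0):
  0xF200 + 0xA652 = 0x19852 → wrap carry → 0x9853
  0x9853 + 0xD536 = 0x16D89 → wrap carry → 0x6D8A
  0x6D8A + 0x32B2 = 0x0A03C
  0xA03C + 0x9B49 = 0x13B85 → wrap carry → 0x3B86
  0x3B86 + 0xC6E2 = 0x10268 → wrap carry → 0x0269
  0x0269 + 0x7526 = 0x0778F
One's-complement sum = 0x778F.
Checksum = ~0x778F & 0xFFFF = 0x8870.

8870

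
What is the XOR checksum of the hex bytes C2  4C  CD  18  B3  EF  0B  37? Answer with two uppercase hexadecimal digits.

3B

XOR the bytes together:
  start with 0xC2
  0xC2 ⊕ 0x4C = 0x8E
  0x8E ⊕ 0xCD = 0x43
  0x43 ⊕ 0x18 = 0x5B
  0x5B ⊕ 0xB3 = 0xE8
  0xE8 ⊕ 0xEF = 0x07
  0x07 ⊕ 0x0B = 0x0C
  0x0C ⊕ 0x37 = 0x3B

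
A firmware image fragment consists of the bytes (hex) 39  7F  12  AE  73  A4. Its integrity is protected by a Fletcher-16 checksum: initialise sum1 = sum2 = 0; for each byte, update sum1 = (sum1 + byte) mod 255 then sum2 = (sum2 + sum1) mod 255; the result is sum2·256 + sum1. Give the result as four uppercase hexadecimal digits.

Running sums (mod 255):
  after byte 0 (39): sum1=57, sum2=57
  after byte 1 (7F): sum1=184, sum2=241
  after byte 2 (12): sum1=202, sum2=188
  after byte 3 (AE): sum1=121, sum2=54
  after byte 4 (73): sum1=236, sum2=35
  after byte 5 (A4): sum1=145, sum2=180
Checksum = sum2·256 + sum1 = 180·256 + 145 = 46225 = 0xB491.

B491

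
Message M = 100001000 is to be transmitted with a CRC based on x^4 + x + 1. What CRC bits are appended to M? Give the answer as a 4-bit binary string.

0100

Append 4 zeros: 1000010000000. Divide by 10011 (XOR where the leading bit is 1):
  pos 0: 10000 XOR 10011 = 00011
  pos 3: 11100 XOR 10011 = 01111
  pos 4: 11110 XOR 10011 = 01101
  pos 5: 11010 XOR 10011 = 01001
  pos 6: 10010 XOR 10011 = 00001
Remainder (last 4 bits) = 0100. This is the CRC / FCS.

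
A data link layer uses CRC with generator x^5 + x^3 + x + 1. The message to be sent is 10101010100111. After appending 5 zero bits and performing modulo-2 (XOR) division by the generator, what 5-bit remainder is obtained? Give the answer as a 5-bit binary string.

01100

Append 5 zeros: 1010101010011100000. Divide by 101011 (XOR where the leading bit is 1):
  pos 0: 101010 XOR 101011 = 000001
  pos 5: 110100 XOR 101011 = 011111
  pos 6: 111111 XOR 101011 = 010100
  pos 7: 101001 XOR 101011 = 000010
  pos 11: 101000 XOR 101011 = 000011
Remainder (last 5 bits) = 01100. This is the CRC / FCS.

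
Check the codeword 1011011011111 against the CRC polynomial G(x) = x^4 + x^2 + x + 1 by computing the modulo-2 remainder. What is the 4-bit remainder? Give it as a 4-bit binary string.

0000

Modulo-2 division of 1011011011111 by 10111:
  pos 0: 10110 XOR 10111 = 00001
  pos 4: 11101 XOR 10111 = 01010
  pos 5: 10101 XOR 10111 = 00010
  pos 8: 10111 XOR 10111 = 00000
Remainder = 0000 (zero — the frame passes the CRC check).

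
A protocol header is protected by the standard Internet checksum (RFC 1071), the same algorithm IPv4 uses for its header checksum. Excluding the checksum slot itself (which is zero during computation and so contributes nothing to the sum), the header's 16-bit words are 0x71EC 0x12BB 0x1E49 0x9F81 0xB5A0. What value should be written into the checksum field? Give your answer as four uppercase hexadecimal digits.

07ED

One's-complement addition (fold any carry out of bit 15 back into bit 0):
  0x71EC + 0x12BB = 0x084A7
  0x84A7 + 0x1E49 = 0x0A2F0
  0xA2F0 + 0x9F81 = 0x14271 → wrap carry → 0x4272
  0x4272 + 0xB5A0 = 0x0F812
One's-complement sum = 0xF812.
Checksum = ~0xF812 & 0xFFFF = 0x07ED.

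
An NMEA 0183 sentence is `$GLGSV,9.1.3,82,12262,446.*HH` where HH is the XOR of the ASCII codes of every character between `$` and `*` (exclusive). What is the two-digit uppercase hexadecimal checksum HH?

55

XOR the ASCII codes of the payload characters:
  'G' = 0x47 → acc = 0x47
  'L' = 0x4C → acc = 0x0B
  'G' = 0x47 → acc = 0x4C
  'S' = 0x53 → acc = 0x1F
  'V' = 0x56 → acc = 0x49
  ',' = 0x2C → acc = 0x65
  '9' = 0x39 → acc = 0x5C
  '.' = 0x2E → acc = 0x72
  '1' = 0x31 → acc = 0x43
  '.' = 0x2E → acc = 0x6D
  '3' = 0x33 → acc = 0x5E
  ',' = 0x2C → acc = 0x72
  '8' = 0x38 → acc = 0x4A
  '2' = 0x32 → acc = 0x78
  ',' = 0x2C → acc = 0x54
  '1' = 0x31 → acc = 0x65
  '2' = 0x32 → acc = 0x57
  '2' = 0x32 → acc = 0x65
  '6' = 0x36 → acc = 0x53
  '2' = 0x32 → acc = 0x61
  ',' = 0x2C → acc = 0x4D
  '4' = 0x34 → acc = 0x79
  '4' = 0x34 → acc = 0x4D
  '6' = 0x36 → acc = 0x7B
  '.' = 0x2E → acc = 0x55
Checksum = 0x55.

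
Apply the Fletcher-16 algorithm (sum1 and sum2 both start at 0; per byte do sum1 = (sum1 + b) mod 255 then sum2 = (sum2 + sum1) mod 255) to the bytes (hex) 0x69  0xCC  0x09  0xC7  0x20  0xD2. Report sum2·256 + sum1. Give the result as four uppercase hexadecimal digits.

Running sums (mod 255):
  after byte 0 (0x69): sum1=105, sum2=105
  after byte 1 (0xCC): sum1=54, sum2=159
  after byte 2 (0x09): sum1=63, sum2=222
  after byte 3 (0xC7): sum1=7, sum2=229
  after byte 4 (0x20): sum1=39, sum2=13
  after byte 5 (0xD2): sum1=249, sum2=7
Checksum = sum2·256 + sum1 = 7·256 + 249 = 2041 = 0x07F9.

07F9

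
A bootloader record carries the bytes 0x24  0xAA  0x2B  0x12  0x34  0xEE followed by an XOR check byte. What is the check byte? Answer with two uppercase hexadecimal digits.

XOR the bytes together:
  start with 0x24
  0x24 ⊕ 0xAA = 0x8E
  0x8E ⊕ 0x2B = 0xA5
  0xA5 ⊕ 0x12 = 0xB7
  0xB7 ⊕ 0x34 = 0x83
  0x83 ⊕ 0xEE = 0x6D

6D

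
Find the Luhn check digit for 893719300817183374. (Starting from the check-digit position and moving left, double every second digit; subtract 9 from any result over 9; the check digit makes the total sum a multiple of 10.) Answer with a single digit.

7

Partial digits right→left: 4 7 3 3 8 1 7 1 8 0 0 3 9 1 7 3 9 8
Double every second digit counting from the check-digit position (so the 1st, 3rd, 5th, ... of the partial from the right).
  doubled (with −9 where >9): 8 6 7 5 7 0 9 5 9 → sum 56
  kept as-is: 7 3 1 1 0 3 1 3 8 → sum 27
Total = 56 + 27 = 83.
Check digit = (10 − (83 mod 10)) mod 10 = 7.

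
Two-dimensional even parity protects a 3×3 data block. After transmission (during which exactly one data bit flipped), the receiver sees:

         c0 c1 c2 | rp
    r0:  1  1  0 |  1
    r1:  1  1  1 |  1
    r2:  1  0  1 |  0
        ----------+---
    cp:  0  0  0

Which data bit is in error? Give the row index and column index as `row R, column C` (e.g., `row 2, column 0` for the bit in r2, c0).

Recompute each row's even parity and compare to rp:
  r0: data parity 0, sent rp 1 → mismatch
  r1: data parity 1, sent rp 1 → ok
  r2: data parity 0, sent rp 0 → ok
Recompute each column's even parity and compare to cp:
  c0: data parity 1, sent cp 0 → mismatch
  c1: data parity 0, sent cp 0 → ok
  c2: data parity 0, sent cp 0 → ok
Exactly one row (r0) and one column (c0) fail → the flipped bit is at their intersection.

row 0, column 0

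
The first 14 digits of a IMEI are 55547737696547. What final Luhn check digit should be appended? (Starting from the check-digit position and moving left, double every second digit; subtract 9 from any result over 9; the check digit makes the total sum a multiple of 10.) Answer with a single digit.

0

Partial digits right→left: 7 4 5 6 9 6 7 3 7 7 4 5 5 5
Double every second digit counting from the check-digit position (so the 1st, 3rd, 5th, ... of the partial from the right).
  doubled (with −9 where >9): 5 1 9 5 5 8 1 → sum 34
  kept as-is: 4 6 6 3 7 5 5 → sum 36
Total = 34 + 36 = 70.
Check digit = (10 − (70 mod 10)) mod 10 = 0.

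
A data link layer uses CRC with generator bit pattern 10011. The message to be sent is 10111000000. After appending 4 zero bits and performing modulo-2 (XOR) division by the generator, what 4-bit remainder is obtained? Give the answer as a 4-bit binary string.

Append 4 zeros: 101110000000000. Divide by 10011 (XOR where the leading bit is 1):
  pos 0: 10111 XOR 10011 = 00100
  pos 2: 10000 XOR 10011 = 00011
  pos 5: 11000 XOR 10011 = 01011
  pos 6: 10110 XOR 10011 = 00101
  pos 8: 10100 XOR 10011 = 00111
  pos 10: 11100 XOR 10011 = 01111
Remainder (last 4 bits) = 1111. This is the CRC / FCS.

1111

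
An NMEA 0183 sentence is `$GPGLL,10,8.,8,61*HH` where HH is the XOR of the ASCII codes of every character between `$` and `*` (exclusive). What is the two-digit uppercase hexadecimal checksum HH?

XOR the ASCII codes of the payload characters:
  'G' = 0x47 → acc = 0x47
  'P' = 0x50 → acc = 0x17
  'G' = 0x47 → acc = 0x50
  'L' = 0x4C → acc = 0x1C
  'L' = 0x4C → acc = 0x50
  ',' = 0x2C → acc = 0x7C
  '1' = 0x31 → acc = 0x4D
  '0' = 0x30 → acc = 0x7D
  ',' = 0x2C → acc = 0x51
  '8' = 0x38 → acc = 0x69
  '.' = 0x2E → acc = 0x47
  ',' = 0x2C → acc = 0x6B
  '8' = 0x38 → acc = 0x53
  ',' = 0x2C → acc = 0x7F
  '6' = 0x36 → acc = 0x49
  '1' = 0x31 → acc = 0x78
Checksum = 0x78.

78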